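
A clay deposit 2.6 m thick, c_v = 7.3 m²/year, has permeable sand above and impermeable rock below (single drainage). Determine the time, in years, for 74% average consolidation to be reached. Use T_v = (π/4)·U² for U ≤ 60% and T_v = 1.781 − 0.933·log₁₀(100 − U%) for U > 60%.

Drainage path length: H_d = H = 2.6 m (single drainage).
U > 60%: T_v = 1.781 − 0.933·log₁₀(100 − 74) = 0.46083.
t = T_v·H_d²/c_v = 0.46083×2.6²/7.3 = 0.4267 years.

t ≈ 0.427 years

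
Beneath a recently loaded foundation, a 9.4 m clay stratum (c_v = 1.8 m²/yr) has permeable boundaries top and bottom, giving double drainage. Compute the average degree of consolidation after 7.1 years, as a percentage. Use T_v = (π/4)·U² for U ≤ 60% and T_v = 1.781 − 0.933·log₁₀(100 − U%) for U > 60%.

U ≈ 80.6 %

Drainage path length: H_d = H/2 = 4.7 m (double drainage).
T_v = c_v·t/H_d² = 1.8×7.1/4.7² = 0.57854.
T_v = 0.57854 corresponds to the U > 60% branch:
U = 1 − 10^((1.781 − T_v)/0.933)/100 = 0.8055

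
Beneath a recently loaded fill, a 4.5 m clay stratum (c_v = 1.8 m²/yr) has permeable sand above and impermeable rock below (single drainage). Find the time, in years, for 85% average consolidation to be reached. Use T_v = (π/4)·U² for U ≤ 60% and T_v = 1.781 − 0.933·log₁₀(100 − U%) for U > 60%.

Drainage path length: H_d = H = 4.5 m (single drainage).
U > 60%: T_v = 1.781 − 0.933·log₁₀(100 − 85) = 0.68371.
t = T_v·H_d²/c_v = 0.68371×4.5²/1.8 = 7.692 years.

t ≈ 7.69 years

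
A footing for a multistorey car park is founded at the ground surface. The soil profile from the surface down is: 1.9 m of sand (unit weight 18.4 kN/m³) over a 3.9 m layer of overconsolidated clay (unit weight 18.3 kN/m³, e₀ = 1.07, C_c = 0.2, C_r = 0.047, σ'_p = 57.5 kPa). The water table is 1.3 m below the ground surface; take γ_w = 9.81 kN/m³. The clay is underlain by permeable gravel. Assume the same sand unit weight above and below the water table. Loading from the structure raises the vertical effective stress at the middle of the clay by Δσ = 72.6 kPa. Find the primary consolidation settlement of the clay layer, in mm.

S_c ≈ 127 mm

Mid-depth of clay below the ground surface: z = 1.9 + 3.9/2 = 3.85 m.
Total vertical stress at mid-clay: σ_v = 18.4×1.9 + 18.3×1.95 = 70.645 kPa.
Pore pressure: u = 9.81×(3.85 − 1.3) = 25.015 kPa.
Initial effective stress: σ'_0 = σ_v − u = 70.645 − 25.015 = 45.63 kPa.
Final effective stress: σ'_f = 45.63 + 72.6 = 118.23 kPa.
σ'_f = 118.23 > σ'_p = 57.5 kPa, so the stress path crosses the preconsolidation pressure — recompression up to σ'_p, then virgin compression beyond:
S_c = H/(1+e₀)·[C_r·log₁₀(σ'_p/σ'_0) + C_c·log₁₀(σ'_f/σ'_p)]
    = 3.9/2.07 × [0.047×log₁₀(57.5/45.63) + 0.2×log₁₀(118.23/57.5)]
    = 1.8841 × [0.0047196 + 0.062612] = 0.1269 m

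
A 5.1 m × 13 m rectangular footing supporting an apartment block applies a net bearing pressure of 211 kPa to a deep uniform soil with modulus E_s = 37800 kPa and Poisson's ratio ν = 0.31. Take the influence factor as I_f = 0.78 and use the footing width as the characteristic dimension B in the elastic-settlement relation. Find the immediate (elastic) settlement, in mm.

Immediate (elastic) settlement: S_e = q·B·(1−ν²)/E_s · I_f.
S_e = 211 × 5.1 × (1 − 0.31²) / 37800 × 0.78
    = 211 × 5.1 × 0.9039 / 37800 × 0.78
    = 0.02007 m = 20.07 mm

S_e ≈ 20.1 mm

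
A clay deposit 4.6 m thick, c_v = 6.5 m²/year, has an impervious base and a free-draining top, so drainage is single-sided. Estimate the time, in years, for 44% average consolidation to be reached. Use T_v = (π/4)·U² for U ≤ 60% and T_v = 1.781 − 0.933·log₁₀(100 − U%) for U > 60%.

t ≈ 0.495 years

Drainage path length: H_d = H = 4.6 m (single drainage).
U ≤ 60%: T_v = (π/4)·U² = (π/4)×0.44² = 0.15205.
t = T_v·H_d²/c_v = 0.15205×4.6²/6.5 = 0.495 years.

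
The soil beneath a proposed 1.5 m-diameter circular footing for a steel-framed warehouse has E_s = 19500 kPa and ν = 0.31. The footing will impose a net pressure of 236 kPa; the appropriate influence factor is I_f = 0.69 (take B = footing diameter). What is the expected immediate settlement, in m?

Immediate (elastic) settlement: S_e = q·B·(1−ν²)/E_s · I_f.
S_e = 236 × 1.5 × (1 − 0.31²) / 19500 × 0.69
    = 236 × 1.5 × 0.9039 / 19500 × 0.69
    = 0.01132 m

S_e ≈ 0.0113 m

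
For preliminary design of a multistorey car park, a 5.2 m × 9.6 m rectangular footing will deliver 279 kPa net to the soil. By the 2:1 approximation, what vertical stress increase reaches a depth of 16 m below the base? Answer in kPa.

By the 2:1 method the load spreads at 1 horizontal : 2 vertical, so at depth z the loaded area has grown by z in each plan dimension:
Δσ = qBL/((B+z)(L+z)) = 279×5.2×9.6/((5.2+16)(9.6+16)) = 25.663 kPa

Δσ_z ≈ 25.7 kPa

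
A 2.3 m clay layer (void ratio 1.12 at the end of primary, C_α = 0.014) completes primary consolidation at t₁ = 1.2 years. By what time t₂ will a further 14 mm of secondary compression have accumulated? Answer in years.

t₂ ≈ 10 years

S_s = C_α·H/(1+e_p)·log₁₀(t₂/t₁) ⇒ log₁₀(t₂/t₁) = S_s·(1+e_p)/(C_α·H).
log₁₀(t₂/t₁) = 0.014 × (1+1.12) / (0.014×2.3) = 0.9217
t₂ = t₁ × 10^0.9217 = 1.2 × 8.351 = 10.02 years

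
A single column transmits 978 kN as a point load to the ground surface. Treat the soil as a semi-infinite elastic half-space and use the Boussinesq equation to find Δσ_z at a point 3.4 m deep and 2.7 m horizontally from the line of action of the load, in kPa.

Δσ_z ≈ 11.9 kPa

Boussinesq vertical stress below a point load on an elastic half-space:
Δσ_z = 3P/(2πz²) · [1 + (r/z)²]^(−5/2)
r/z = 2.7/3.4 = 0.79412; [1+(r/z)²]^(−5/2) = 0.29452.
Δσ_z = 3×978/(2π×3.4²) × 0.29452 = 40.395 × 0.29452 = 11.9 kPa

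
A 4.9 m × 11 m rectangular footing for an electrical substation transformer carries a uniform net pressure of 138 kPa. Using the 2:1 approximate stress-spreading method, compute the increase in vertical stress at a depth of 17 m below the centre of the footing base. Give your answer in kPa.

By the 2:1 method the load spreads at 1 horizontal : 2 vertical, so at depth z the loaded area has grown by z in each plan dimension:
Δσ = qBL/((B+z)(L+z)) = 138×4.9×11/((4.9+17)(11+17)) = 12.13 kPa

Δσ_z ≈ 12.1 kPa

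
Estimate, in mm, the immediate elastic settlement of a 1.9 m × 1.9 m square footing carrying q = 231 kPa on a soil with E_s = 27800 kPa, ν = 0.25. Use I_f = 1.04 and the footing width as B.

Immediate (elastic) settlement: S_e = q·B·(1−ν²)/E_s · I_f.
S_e = 231 × 1.9 × (1 − 0.25²) / 27800 × 1.04
    = 231 × 1.9 × 0.9375 / 27800 × 1.04
    = 0.01539 m = 15.39 mm

S_e ≈ 15.4 mm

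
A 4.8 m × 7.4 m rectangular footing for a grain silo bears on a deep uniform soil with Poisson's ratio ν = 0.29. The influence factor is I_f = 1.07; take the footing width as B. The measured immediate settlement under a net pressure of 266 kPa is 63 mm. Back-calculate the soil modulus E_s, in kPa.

E_s ≈ 19900 kPa

S_e = q·B·(1−ν²)/E_s · I_f  ⇒  E_s = q·B·(1−ν²)·I_f / S_e.
E_s = 266 × 4.8 × 0.9159 × 1.07 / 0.063 = 19860 kPa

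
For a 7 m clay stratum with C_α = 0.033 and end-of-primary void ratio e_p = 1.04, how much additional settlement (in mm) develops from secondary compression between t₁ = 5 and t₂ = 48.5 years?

S_s ≈ 112 mm

Secondary compression: S_s = C_α·H/(1+e_p)·log₁₀(t₂/t₁)
S_s = 0.033×7/(1+1.04)×log₁₀(48.5/5)
    = 0.1132 × 0.9868 = 0.1117 m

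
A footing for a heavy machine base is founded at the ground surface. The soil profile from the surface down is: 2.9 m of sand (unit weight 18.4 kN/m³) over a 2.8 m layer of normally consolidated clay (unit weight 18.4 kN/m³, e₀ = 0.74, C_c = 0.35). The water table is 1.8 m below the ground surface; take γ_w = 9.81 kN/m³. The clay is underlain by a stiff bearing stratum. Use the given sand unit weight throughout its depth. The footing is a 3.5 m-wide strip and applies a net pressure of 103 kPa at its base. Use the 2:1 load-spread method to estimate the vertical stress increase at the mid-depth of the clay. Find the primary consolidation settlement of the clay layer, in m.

S_c ≈ 0.15 m

Mid-depth of clay below the ground surface: z = 2.9 + 2.8/2 = 4.3 m.
Total vertical stress at mid-clay: σ_v = 18.4×2.9 + 18.4×1.4 = 79.12 kPa.
Pore pressure: u = 9.81×(4.3 − 1.8) = 24.525 kPa.
Initial effective stress: σ'_0 = σ_v − u = 79.12 − 24.525 = 54.595 kPa.
Stress increase at mid-clay by the 2:1 spreading method:
Δσ = qB/(B+z) = 103×3.5/(3.5+4.3) = 46.218 kPa
Final effective stress: σ'_f = σ'_0 + Δσ = 54.595 + 46.218 = 100.81 kPa.
Normally consolidated clay, so the full stress increment lies on the virgin compression line:
S_c = C_c·H/(1+e₀)·log₁₀(σ'_f/σ'_0) = 0.35×2.8/(1+0.74)×log₁₀(100.81/54.595)
    = 0.56322 × 0.26635 = 0.15 m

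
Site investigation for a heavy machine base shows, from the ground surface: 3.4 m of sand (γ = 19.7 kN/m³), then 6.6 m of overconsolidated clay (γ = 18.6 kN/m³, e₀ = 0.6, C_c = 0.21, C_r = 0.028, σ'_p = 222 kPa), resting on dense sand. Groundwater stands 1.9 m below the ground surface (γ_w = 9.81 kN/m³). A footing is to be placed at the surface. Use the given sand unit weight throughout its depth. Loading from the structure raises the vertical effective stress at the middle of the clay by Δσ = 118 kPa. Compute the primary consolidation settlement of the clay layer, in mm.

S_c ≈ 45 mm

Mid-depth of clay below the ground surface: z = 3.4 + 6.6/2 = 6.7 m.
Total vertical stress at mid-clay: σ_v = 19.7×3.4 + 18.6×3.3 = 128.36 kPa.
Pore pressure: u = 9.81×(6.7 − 1.9) = 47.088 kPa.
Initial effective stress: σ'_0 = σ_v − u = 128.36 − 47.088 = 81.272 kPa.
Final effective stress: σ'_f = 81.272 + 118 = 199.27 kPa.
σ'_f = 199.27 ≤ σ'_p = 222 kPa, so the clay remains overconsolidated and only the recompression index applies:
S_c = C_r·H/(1+e₀)·log₁₀(σ'_f/σ'_0) = 0.028×6.6/1.6×log₁₀(199.27/81.272)
    = 0.1155 × 0.3895 = 0.04499 m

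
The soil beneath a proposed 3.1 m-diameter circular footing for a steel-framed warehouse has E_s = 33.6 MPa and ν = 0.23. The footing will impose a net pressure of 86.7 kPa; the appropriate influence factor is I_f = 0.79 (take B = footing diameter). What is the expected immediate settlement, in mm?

Immediate (elastic) settlement: S_e = q·B·(1−ν²)/E_s · I_f.
E_s = 33.6 MPa = 33600 kPa.
S_e = 86.7 × 3.1 × (1 − 0.23²) / 33600 × 0.79
    = 86.7 × 3.1 × 0.9471 / 33600 × 0.79
    = 0.005985 m = 5.985 mm

S_e ≈ 5.99 mm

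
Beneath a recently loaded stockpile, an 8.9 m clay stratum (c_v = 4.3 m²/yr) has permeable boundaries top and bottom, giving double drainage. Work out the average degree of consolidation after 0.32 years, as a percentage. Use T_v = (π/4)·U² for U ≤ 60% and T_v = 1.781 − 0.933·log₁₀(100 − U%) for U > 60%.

U ≈ 29.7 %

Drainage path length: H_d = H/2 = 4.45 m (double drainage).
T_v = c_v·t/H_d² = 4.3×0.32/4.45² = 0.069486.
T_v = 0.069486 corresponds to the U ≤ 60% branch:
U = √(4T_v/π) = 0.2974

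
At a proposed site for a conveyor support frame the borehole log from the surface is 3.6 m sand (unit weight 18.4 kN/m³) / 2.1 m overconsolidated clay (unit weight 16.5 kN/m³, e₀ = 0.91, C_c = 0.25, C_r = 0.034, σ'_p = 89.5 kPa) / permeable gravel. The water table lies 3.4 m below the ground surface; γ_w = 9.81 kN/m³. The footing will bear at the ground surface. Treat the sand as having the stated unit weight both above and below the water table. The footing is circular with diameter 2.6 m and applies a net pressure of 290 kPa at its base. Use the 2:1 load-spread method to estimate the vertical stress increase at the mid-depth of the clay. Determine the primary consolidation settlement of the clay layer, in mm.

S_c ≈ 26.8 mm

Mid-depth of clay below the ground surface: z = 3.6 + 2.1/2 = 4.65 m.
Total vertical stress at mid-clay: σ_v = 18.4×3.6 + 16.5×1.05 = 83.565 kPa.
Pore pressure: u = 9.81×(4.65 − 3.4) = 12.263 kPa.
Initial effective stress: σ'_0 = σ_v − u = 83.565 − 12.263 = 71.302 kPa.
Stress increase at mid-clay by the 2:1 spreading method:
Δσ ≈ qD²/(D+z)² = 290×2.6²/(2.6+4.65)² = 37.297 kPa
Final effective stress: σ'_f = 71.302 + 37.297 = 108.6 kPa.
σ'_f = 108.6 > σ'_p = 89.5 kPa, so the stress path crosses the preconsolidation pressure — recompression up to σ'_p, then virgin compression beyond:
S_c = H/(1+e₀)·[C_r·log₁₀(σ'_p/σ'_0) + C_c·log₁₀(σ'_f/σ'_p)]
    = 2.1/1.91 × [0.034×log₁₀(89.5/71.302) + 0.25×log₁₀(108.6/89.5)]
    = 1.0995 × [0.0033565 + 0.021002] = 0.02678 m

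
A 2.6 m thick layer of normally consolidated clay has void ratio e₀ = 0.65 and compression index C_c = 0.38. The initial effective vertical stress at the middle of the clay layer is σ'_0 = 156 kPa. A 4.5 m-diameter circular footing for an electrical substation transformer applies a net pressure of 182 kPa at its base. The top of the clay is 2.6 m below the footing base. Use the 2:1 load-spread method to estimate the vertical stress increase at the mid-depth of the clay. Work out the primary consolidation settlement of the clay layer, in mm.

Mid-depth of clay below the footing base: z = 2.6 + 2.6/2 = 3.9 m.
Stress increase at mid-clay by the 2:1 spreading method:
Δσ ≈ qD²/(D+z)² = 182×4.5²/(4.5+3.9)² = 52.232 kPa
Final effective stress: σ'_f = σ'_0 + Δσ = 156 + 52.232 = 208.23 kPa.
Normally consolidated clay, so the full stress increment lies on the virgin compression line:
S_c = C_c·H/(1+e₀)·log₁₀(σ'_f/σ'_0) = 0.38×2.6/(1+0.65)×log₁₀(208.23/156)
    = 0.59879 × 0.12542 = 0.0751 m

S_c ≈ 75.1 mm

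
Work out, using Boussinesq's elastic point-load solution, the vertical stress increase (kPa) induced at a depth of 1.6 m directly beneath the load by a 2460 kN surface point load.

Boussinesq vertical stress below a point load on an elastic half-space:
Δσ_z = 3P/(2πz²) · [1 + (r/z)²]^(−5/2)
r/z = 0/1.6 = 0; [1+(r/z)²]^(−5/2) = 1.
Δσ_z = 3×2460/(2π×1.6²) × 1 = 458.81 × 1 = 458.8 kPa

Δσ_z ≈ 459 kPa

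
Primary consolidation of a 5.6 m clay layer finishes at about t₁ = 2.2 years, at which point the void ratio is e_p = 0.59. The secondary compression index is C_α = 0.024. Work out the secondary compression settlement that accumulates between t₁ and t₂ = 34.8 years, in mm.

Secondary compression: S_s = C_α·H/(1+e_p)·log₁₀(t₂/t₁)
S_s = 0.024×5.6/(1+0.59)×log₁₀(34.8/2.2)
    = 0.08453 × 1.199 = 0.1014 m

S_s ≈ 101 mm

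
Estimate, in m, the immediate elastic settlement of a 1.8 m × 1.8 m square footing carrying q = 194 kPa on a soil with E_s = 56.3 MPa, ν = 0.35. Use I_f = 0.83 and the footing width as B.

Immediate (elastic) settlement: S_e = q·B·(1−ν²)/E_s · I_f.
E_s = 56.3 MPa = 56300 kPa.
S_e = 194 × 1.8 × (1 − 0.35²) / 56300 × 0.83
    = 194 × 1.8 × 0.8775 / 56300 × 0.83
    = 0.004517 m

S_e ≈ 0.00452 m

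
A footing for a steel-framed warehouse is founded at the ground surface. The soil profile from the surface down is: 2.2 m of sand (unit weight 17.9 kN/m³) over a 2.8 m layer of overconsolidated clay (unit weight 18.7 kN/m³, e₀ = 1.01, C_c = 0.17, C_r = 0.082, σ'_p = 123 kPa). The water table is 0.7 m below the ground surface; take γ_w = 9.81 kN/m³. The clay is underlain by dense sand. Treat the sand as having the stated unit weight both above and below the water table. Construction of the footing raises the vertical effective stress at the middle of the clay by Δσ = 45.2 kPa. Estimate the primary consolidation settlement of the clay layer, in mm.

S_c ≈ 39.5 mm

Mid-depth of clay below the ground surface: z = 2.2 + 2.8/2 = 3.6 m.
Total vertical stress at mid-clay: σ_v = 17.9×2.2 + 18.7×1.4 = 65.56 kPa.
Pore pressure: u = 9.81×(3.6 − 0.7) = 28.449 kPa.
Initial effective stress: σ'_0 = σ_v − u = 65.56 − 28.449 = 37.111 kPa.
Final effective stress: σ'_f = 37.111 + 45.2 = 82.311 kPa.
σ'_f = 82.311 ≤ σ'_p = 123 kPa, so the clay remains overconsolidated and only the recompression index applies:
S_c = C_r·H/(1+e₀)·log₁₀(σ'_f/σ'_0) = 0.082×2.8/2.01×log₁₀(82.311/37.111)
    = 0.11423 × 0.34596 = 0.03952 m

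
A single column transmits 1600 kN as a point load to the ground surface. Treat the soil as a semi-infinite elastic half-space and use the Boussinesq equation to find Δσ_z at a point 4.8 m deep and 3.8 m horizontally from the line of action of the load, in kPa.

Boussinesq vertical stress below a point load on an elastic half-space:
Δσ_z = 3P/(2πz²) · [1 + (r/z)²]^(−5/2)
r/z = 3.8/4.8 = 0.79167; [1+(r/z)²]^(−5/2) = 0.29628.
Δσ_z = 3×1600/(2π×4.8²) × 0.29628 = 33.157 × 0.29628 = 9.824 kPa

Δσ_z ≈ 9.82 kPa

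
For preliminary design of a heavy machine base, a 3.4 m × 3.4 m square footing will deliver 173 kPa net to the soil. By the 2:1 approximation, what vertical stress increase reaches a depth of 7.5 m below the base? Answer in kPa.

Δσ_z ≈ 16.8 kPa

By the 2:1 method the load spreads at 1 horizontal : 2 vertical, so at depth z the loaded area has grown by z in each plan dimension:
Δσ = qBL/((B+z)(L+z)) = 173×3.4×3.4/((3.4+7.5)(3.4+7.5)) = 16.833 kPa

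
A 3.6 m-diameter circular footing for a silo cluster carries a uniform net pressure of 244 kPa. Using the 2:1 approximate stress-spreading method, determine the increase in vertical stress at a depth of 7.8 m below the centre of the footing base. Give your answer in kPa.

By the 2:1 method the load spreads at 1 horizontal : 2 vertical, so at depth z the loaded area has grown by z in each plan dimension:
Δσ ≈ qD²/(D+z)² = 244×3.6²/(3.6+7.8)² = 24.332 kPa

Δσ_z ≈ 24.3 kPa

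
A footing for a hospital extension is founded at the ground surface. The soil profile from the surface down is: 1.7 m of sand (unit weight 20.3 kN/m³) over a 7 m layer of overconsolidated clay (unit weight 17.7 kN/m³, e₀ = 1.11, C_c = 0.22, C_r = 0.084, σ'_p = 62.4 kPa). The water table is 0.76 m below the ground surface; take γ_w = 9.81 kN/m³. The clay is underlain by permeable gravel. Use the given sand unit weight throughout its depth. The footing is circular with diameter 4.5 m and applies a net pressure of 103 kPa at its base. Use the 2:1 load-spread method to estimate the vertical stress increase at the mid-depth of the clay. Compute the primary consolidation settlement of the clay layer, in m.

Mid-depth of clay below the ground surface: z = 1.7 + 7/2 = 5.2 m.
Total vertical stress at mid-clay: σ_v = 20.3×1.7 + 17.7×3.5 = 96.46 kPa.
Pore pressure: u = 9.81×(5.2 − 0.76) = 43.556 kPa.
Initial effective stress: σ'_0 = σ_v − u = 96.46 − 43.556 = 52.904 kPa.
Stress increase at mid-clay by the 2:1 spreading method:
Δσ ≈ qD²/(D+z)² = 103×4.5²/(4.5+5.2)² = 22.168 kPa
Final effective stress: σ'_f = 52.904 + 22.168 = 75.072 kPa.
σ'_f = 75.072 > σ'_p = 62.4 kPa, so the stress path crosses the preconsolidation pressure — recompression up to σ'_p, then virgin compression beyond:
S_c = H/(1+e₀)·[C_r·log₁₀(σ'_p/σ'_0) + C_c·log₁₀(σ'_f/σ'_p)]
    = 7/2.11 × [0.084×log₁₀(62.4/52.904) + 0.22×log₁₀(75.072/62.4)]
    = 3.3175 × [0.0060225 + 0.017665] = 0.07858 m

S_c ≈ 0.0786 m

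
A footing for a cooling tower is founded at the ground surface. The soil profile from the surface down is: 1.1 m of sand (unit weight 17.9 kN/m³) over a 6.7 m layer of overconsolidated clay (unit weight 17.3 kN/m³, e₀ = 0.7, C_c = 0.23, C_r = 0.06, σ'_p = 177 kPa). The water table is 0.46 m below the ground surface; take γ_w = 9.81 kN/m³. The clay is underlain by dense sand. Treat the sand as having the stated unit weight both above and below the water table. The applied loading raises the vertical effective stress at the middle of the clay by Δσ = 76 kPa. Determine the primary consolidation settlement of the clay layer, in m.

S_c ≈ 0.112 m

Mid-depth of clay below the ground surface: z = 1.1 + 6.7/2 = 4.45 m.
Total vertical stress at mid-clay: σ_v = 17.9×1.1 + 17.3×3.35 = 77.645 kPa.
Pore pressure: u = 9.81×(4.45 − 0.46) = 39.142 kPa.
Initial effective stress: σ'_0 = σ_v − u = 77.645 − 39.142 = 38.503 kPa.
Final effective stress: σ'_f = 38.503 + 76 = 114.5 kPa.
σ'_f = 114.5 ≤ σ'_p = 177 kPa, so the clay remains overconsolidated and only the recompression index applies:
S_c = C_r·H/(1+e₀)·log₁₀(σ'_f/σ'_0) = 0.06×6.7/1.7×log₁₀(114.5/38.503)
    = 0.23647 × 0.47331 = 0.1119 m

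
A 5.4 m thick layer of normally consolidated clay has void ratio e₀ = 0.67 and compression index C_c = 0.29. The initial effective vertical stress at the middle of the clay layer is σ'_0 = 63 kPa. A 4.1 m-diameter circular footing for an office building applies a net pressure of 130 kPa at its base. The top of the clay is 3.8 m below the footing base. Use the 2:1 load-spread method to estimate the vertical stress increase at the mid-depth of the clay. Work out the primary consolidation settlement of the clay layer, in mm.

S_c ≈ 110 mm

Mid-depth of clay below the footing base: z = 3.8 + 5.4/2 = 6.5 m.
Stress increase at mid-clay by the 2:1 spreading method:
Δσ ≈ qD²/(D+z)² = 130×4.1²/(4.1+6.5)² = 19.449 kPa
Final effective stress: σ'_f = σ'_0 + Δσ = 63 + 19.449 = 82.449 kPa.
Normally consolidated clay, so the full stress increment lies on the virgin compression line:
S_c = C_c·H/(1+e₀)·log₁₀(σ'_f/σ'_0) = 0.29×5.4/(1+0.67)×log₁₀(82.449/63)
    = 0.93772 × 0.11684 = 0.1096 m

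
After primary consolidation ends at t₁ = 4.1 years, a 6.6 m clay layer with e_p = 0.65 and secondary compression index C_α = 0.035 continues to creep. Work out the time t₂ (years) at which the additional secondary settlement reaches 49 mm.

S_s = C_α·H/(1+e_p)·log₁₀(t₂/t₁) ⇒ log₁₀(t₂/t₁) = S_s·(1+e_p)/(C_α·H).
log₁₀(t₂/t₁) = 0.049 × (1+0.65) / (0.035×6.6) = 0.35
t₂ = t₁ × 10^0.35 = 4.1 × 2.239 = 9.179 years

t₂ ≈ 9.18 years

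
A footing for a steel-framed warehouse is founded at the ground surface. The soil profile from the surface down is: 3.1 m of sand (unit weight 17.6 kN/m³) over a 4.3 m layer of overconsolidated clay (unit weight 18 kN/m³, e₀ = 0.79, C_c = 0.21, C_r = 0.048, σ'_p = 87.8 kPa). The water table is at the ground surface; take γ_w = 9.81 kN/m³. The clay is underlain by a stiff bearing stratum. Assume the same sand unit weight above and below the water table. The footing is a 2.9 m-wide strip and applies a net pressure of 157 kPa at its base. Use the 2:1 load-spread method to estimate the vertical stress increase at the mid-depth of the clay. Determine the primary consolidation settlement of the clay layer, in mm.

Mid-depth of clay below the ground surface: z = 3.1 + 4.3/2 = 5.25 m.
Total vertical stress at mid-clay: σ_v = 17.6×3.1 + 18×2.15 = 93.26 kPa.
Pore pressure: u = 9.81×(5.25 − 0) = 51.503 kPa.
Initial effective stress: σ'_0 = σ_v − u = 93.26 − 51.503 = 41.757 kPa.
Stress increase at mid-clay by the 2:1 spreading method:
Δσ = qB/(B+z) = 157×2.9/(2.9+5.25) = 55.865 kPa
Final effective stress: σ'_f = 41.757 + 55.865 = 97.622 kPa.
σ'_f = 97.622 > σ'_p = 87.8 kPa, so the stress path crosses the preconsolidation pressure — recompression up to σ'_p, then virgin compression beyond:
S_c = H/(1+e₀)·[C_r·log₁₀(σ'_p/σ'_0) + C_c·log₁₀(σ'_f/σ'_p)]
    = 4.3/1.79 × [0.048×log₁₀(87.8/41.757) + 0.21×log₁₀(97.622/87.8)]
    = 2.4022 × [0.015493 + 0.0096712] = 0.06045 m

S_c ≈ 60.4 mm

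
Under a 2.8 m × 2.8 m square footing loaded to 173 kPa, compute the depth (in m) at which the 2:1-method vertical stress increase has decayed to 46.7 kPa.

2:1 spreading — at depth z the loaded area has grown by z in each plan dimension:
qB²/(B+z)² = Δσ_z ⇒ z = B(√(q/Δσ_z) − 1) = 2.8×(√(173/46.7) − 1) = 2.589 m

z ≈ 2.59 m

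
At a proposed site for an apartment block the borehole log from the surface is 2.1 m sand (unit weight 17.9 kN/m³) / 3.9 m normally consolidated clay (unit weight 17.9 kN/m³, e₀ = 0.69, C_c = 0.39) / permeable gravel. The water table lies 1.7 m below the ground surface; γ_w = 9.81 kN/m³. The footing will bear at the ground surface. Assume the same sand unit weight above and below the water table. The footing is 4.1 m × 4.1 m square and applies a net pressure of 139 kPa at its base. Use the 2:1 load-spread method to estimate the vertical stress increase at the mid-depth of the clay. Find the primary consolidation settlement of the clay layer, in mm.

S_c ≈ 210 mm

Mid-depth of clay below the ground surface: z = 2.1 + 3.9/2 = 4.05 m.
Total vertical stress at mid-clay: σ_v = 17.9×2.1 + 17.9×1.95 = 72.495 kPa.
Pore pressure: u = 9.81×(4.05 − 1.7) = 23.054 kPa.
Initial effective stress: σ'_0 = σ_v − u = 72.495 − 23.054 = 49.441 kPa.
Stress increase at mid-clay by the 2:1 spreading method:
Δσ = qBL/((B+z)(L+z)) = 139×4.1×4.1/((4.1+4.05)(4.1+4.05)) = 35.178 kPa
Final effective stress: σ'_f = σ'_0 + Δσ = 49.441 + 35.178 = 84.619 kPa.
Normally consolidated clay, so the full stress increment lies on the virgin compression line:
S_c = C_c·H/(1+e₀)·log₁₀(σ'_f/σ'_0) = 0.39×3.9/(1+0.69)×log₁₀(84.619/49.441)
    = 0.9 × 0.23338 = 0.21 m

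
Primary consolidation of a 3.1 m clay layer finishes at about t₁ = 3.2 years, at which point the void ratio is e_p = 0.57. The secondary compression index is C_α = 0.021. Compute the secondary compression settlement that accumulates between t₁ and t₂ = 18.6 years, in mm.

Secondary compression: S_s = C_α·H/(1+e_p)·log₁₀(t₂/t₁)
S_s = 0.021×3.1/(1+0.57)×log₁₀(18.6/3.2)
    = 0.04146 × 0.7644 = 0.03169 m

S_s ≈ 31.7 mm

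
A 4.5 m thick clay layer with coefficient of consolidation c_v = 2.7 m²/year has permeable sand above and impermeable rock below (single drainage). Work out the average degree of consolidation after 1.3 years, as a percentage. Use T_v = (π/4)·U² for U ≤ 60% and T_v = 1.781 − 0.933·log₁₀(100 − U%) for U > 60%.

Drainage path length: H_d = H = 4.5 m (single drainage).
T_v = c_v·t/H_d² = 2.7×1.3/4.5² = 0.17333.
T_v = 0.17333 corresponds to the U ≤ 60% branch:
U = √(4T_v/π) = 0.4698

U ≈ 47 %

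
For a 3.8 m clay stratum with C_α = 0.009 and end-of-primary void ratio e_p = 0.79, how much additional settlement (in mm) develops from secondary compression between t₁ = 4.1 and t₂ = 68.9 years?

S_s ≈ 23.4 mm

Secondary compression: S_s = C_α·H/(1+e_p)·log₁₀(t₂/t₁)
S_s = 0.009×3.8/(1+0.79)×log₁₀(68.9/4.1)
    = 0.01911 × 1.225 = 0.02341 m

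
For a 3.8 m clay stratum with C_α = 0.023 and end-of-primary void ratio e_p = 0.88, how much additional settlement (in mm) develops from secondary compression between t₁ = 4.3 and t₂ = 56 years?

S_s ≈ 51.8 mm

Secondary compression: S_s = C_α·H/(1+e_p)·log₁₀(t₂/t₁)
S_s = 0.023×3.8/(1+0.88)×log₁₀(56/4.3)
    = 0.04649 × 1.115 = 0.05182 m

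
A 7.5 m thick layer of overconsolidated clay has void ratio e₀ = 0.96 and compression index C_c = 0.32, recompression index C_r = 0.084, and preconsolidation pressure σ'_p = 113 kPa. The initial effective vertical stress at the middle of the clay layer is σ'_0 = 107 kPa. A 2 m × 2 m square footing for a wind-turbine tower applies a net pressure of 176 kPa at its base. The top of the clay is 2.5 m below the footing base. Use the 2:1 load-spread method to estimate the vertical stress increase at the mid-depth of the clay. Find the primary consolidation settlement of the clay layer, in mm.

S_c ≈ 27.7 mm

Mid-depth of clay below the footing base: z = 2.5 + 7.5/2 = 6.25 m.
Stress increase at mid-clay by the 2:1 spreading method:
Δσ = qBL/((B+z)(L+z)) = 176×2×2/((2+6.25)(2+6.25)) = 10.343 kPa
Final effective stress: σ'_f = 107 + 10.343 = 117.34 kPa.
σ'_f = 117.34 > σ'_p = 113 kPa, so the stress path crosses the preconsolidation pressure — recompression up to σ'_p, then virgin compression beyond:
S_c = H/(1+e₀)·[C_r·log₁₀(σ'_p/σ'_0) + C_c·log₁₀(σ'_f/σ'_p)]
    = 7.5/1.96 × [0.084×log₁₀(113/107) + 0.32×log₁₀(117.34/113)]
    = 3.8265 × [0.0019904 + 0.0052376] = 0.02766 m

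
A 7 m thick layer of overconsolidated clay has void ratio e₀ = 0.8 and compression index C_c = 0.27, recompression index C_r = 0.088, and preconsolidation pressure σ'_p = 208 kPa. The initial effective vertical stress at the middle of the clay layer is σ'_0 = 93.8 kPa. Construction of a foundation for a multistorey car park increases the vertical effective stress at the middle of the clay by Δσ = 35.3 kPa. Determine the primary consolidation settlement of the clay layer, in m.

S_c ≈ 0.0475 m

Final effective stress: σ'_f = 93.8 + 35.3 = 129.1 kPa.
σ'_f = 129.1 ≤ σ'_p = 208 kPa, so the clay remains overconsolidated and only the recompression index applies:
S_c = C_r·H/(1+e₀)·log₁₀(σ'_f/σ'_0) = 0.088×7/1.8×log₁₀(129.1/93.8)
    = 0.34222 × 0.13872 = 0.04747 m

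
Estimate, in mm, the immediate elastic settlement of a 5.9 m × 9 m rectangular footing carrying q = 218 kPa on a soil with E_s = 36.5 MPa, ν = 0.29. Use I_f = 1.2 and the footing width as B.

S_e ≈ 38.7 mm

Immediate (elastic) settlement: S_e = q·B·(1−ν²)/E_s · I_f.
E_s = 36.5 MPa = 36500 kPa.
S_e = 218 × 5.9 × (1 − 0.29²) / 36500 × 1.2
    = 218 × 5.9 × 0.9159 / 36500 × 1.2
    = 0.03873 m = 38.73 mm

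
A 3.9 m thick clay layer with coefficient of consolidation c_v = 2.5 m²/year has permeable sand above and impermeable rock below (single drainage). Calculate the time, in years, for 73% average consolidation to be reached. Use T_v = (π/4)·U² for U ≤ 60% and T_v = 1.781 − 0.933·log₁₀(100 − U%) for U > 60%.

t ≈ 2.71 years

Drainage path length: H_d = H = 3.9 m (single drainage).
U > 60%: T_v = 1.781 − 0.933·log₁₀(100 − 73) = 0.44554.
t = T_v·H_d²/c_v = 0.44554×3.9²/2.5 = 2.711 years.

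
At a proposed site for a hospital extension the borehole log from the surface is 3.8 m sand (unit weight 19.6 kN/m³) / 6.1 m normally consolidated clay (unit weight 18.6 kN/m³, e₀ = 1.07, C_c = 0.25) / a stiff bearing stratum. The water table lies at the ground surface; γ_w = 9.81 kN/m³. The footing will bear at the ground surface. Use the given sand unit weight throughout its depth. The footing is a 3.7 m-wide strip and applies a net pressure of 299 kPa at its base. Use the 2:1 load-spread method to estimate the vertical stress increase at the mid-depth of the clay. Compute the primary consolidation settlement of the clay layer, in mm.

S_c ≈ 310 mm

Mid-depth of clay below the ground surface: z = 3.8 + 6.1/2 = 6.85 m.
Total vertical stress at mid-clay: σ_v = 19.6×3.8 + 18.6×3.05 = 131.21 kPa.
Pore pressure: u = 9.81×(6.85 − 0) = 67.198 kPa.
Initial effective stress: σ'_0 = σ_v − u = 131.21 − 67.198 = 64.012 kPa.
Stress increase at mid-clay by the 2:1 spreading method:
Δσ = qB/(B+z) = 299×3.7/(3.7+6.85) = 104.86 kPa
Final effective stress: σ'_f = σ'_0 + Δσ = 64.012 + 104.86 = 168.87 kPa.
Normally consolidated clay, so the full stress increment lies on the virgin compression line:
S_c = C_c·H/(1+e₀)·log₁₀(σ'_f/σ'_0) = 0.25×6.1/(1+1.07)×log₁₀(168.87/64.012)
    = 0.73671 × 0.42129 = 0.3104 m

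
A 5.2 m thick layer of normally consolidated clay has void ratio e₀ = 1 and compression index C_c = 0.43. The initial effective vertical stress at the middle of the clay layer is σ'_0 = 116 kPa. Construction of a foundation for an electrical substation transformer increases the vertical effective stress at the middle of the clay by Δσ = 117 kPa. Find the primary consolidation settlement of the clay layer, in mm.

Final effective stress: σ'_f = σ'_0 + Δσ = 116 + 117 = 233 kPa.
Normally consolidated clay, so the full stress increment lies on the virgin compression line:
S_c = C_c·H/(1+e₀)·log₁₀(σ'_f/σ'_0) = 0.43×5.2/(1+1)×log₁₀(233/116)
    = 1.118 × 0.3029 = 0.3386 m

S_c ≈ 339 mm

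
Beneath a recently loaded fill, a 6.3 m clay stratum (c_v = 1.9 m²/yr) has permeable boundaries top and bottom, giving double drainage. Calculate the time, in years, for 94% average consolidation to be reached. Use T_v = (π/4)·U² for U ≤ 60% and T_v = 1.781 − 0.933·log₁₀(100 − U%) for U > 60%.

Drainage path length: H_d = H/2 = 3.15 m (double drainage).
U > 60%: T_v = 1.781 − 0.933·log₁₀(100 − 94) = 1.055.
t = T_v·H_d²/c_v = 1.055×3.15²/1.9 = 5.51 years.

t ≈ 5.51 years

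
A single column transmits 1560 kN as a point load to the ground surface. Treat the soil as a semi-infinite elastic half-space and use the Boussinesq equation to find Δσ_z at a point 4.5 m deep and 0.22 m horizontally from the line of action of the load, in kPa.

Boussinesq vertical stress below a point load on an elastic half-space:
Δσ_z = 3P/(2πz²) · [1 + (r/z)²]^(−5/2)
r/z = 0.22/4.5 = 0.048889; [1+(r/z)²]^(−5/2) = 0.99405.
Δσ_z = 3×1560/(2π×4.5²) × 0.99405 = 36.782 × 0.99405 = 36.56 kPa

Δσ_z ≈ 36.6 kPa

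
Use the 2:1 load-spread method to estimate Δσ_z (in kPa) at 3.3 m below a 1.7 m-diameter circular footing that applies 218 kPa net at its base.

By the 2:1 method the load spreads at 1 horizontal : 2 vertical, so at depth z the loaded area has grown by z in each plan dimension:
Δσ ≈ qD²/(D+z)² = 218×1.7²/(1.7+3.3)² = 25.201 kPa

Δσ_z ≈ 25.2 kPa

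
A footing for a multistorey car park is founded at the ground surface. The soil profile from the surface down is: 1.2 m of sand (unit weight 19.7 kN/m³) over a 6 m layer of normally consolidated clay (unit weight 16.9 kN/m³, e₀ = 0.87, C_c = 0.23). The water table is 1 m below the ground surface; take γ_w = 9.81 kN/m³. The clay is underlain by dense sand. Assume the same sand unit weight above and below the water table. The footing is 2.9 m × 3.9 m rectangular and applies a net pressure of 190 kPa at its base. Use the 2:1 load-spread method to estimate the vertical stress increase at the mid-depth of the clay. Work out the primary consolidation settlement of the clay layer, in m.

S_c ≈ 0.201 m

Mid-depth of clay below the ground surface: z = 1.2 + 6/2 = 4.2 m.
Total vertical stress at mid-clay: σ_v = 19.7×1.2 + 16.9×3 = 74.34 kPa.
Pore pressure: u = 9.81×(4.2 − 1) = 31.392 kPa.
Initial effective stress: σ'_0 = σ_v − u = 74.34 − 31.392 = 42.948 kPa.
Stress increase at mid-clay by the 2:1 spreading method:
Δσ = qBL/((B+z)(L+z)) = 190×2.9×3.9/((2.9+4.2)(3.9+4.2)) = 37.366 kPa
Final effective stress: σ'_f = σ'_0 + Δσ = 42.948 + 37.366 = 80.314 kPa.
Normally consolidated clay, so the full stress increment lies on the virgin compression line:
S_c = C_c·H/(1+e₀)·log₁₀(σ'_f/σ'_0) = 0.23×6/(1+0.87)×log₁₀(80.314/42.948)
    = 0.73797 × 0.27185 = 0.2006 m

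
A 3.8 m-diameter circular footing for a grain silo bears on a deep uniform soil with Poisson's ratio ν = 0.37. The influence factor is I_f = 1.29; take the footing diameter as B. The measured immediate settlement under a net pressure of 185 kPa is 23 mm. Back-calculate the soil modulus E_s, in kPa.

S_e = q·B·(1−ν²)/E_s · I_f  ⇒  E_s = q·B·(1−ν²)·I_f / S_e.
E_s = 185 × 3.8 × 0.8631 × 1.29 / 0.023 = 34030 kPa

E_s ≈ 34000 kPa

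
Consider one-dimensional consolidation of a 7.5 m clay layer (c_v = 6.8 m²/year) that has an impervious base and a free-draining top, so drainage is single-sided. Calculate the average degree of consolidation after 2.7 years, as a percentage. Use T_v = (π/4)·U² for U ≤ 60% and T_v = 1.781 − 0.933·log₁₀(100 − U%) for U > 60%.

U ≈ 63.8 %

Drainage path length: H_d = H = 7.5 m (single drainage).
T_v = c_v·t/H_d² = 6.8×2.7/7.5² = 0.3264.
T_v = 0.3264 corresponds to the U > 60% branch:
U = 1 − 10^((1.781 − T_v)/0.933)/100 = 0.6377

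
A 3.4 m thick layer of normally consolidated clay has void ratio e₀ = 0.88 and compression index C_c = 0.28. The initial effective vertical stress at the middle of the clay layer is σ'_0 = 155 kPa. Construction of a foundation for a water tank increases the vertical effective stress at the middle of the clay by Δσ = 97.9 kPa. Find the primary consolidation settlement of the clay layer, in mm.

S_c ≈ 108 mm

Final effective stress: σ'_f = σ'_0 + Δσ = 155 + 97.9 = 252.9 kPa.
Normally consolidated clay, so the full stress increment lies on the virgin compression line:
S_c = C_c·H/(1+e₀)·log₁₀(σ'_f/σ'_0) = 0.28×3.4/(1+0.88)×log₁₀(252.9/155)
    = 0.50638 × 0.21262 = 0.1077 m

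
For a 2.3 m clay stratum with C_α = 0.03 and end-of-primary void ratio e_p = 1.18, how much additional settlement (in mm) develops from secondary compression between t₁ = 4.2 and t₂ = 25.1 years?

Secondary compression: S_s = C_α·H/(1+e_p)·log₁₀(t₂/t₁)
S_s = 0.03×2.3/(1+1.18)×log₁₀(25.1/4.2)
    = 0.03165 × 0.7764 = 0.02457 m

S_s ≈ 24.6 mm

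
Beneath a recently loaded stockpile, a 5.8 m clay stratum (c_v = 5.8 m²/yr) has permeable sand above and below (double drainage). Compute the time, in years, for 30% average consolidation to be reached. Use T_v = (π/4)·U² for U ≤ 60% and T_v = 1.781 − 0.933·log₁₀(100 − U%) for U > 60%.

Drainage path length: H_d = H/2 = 2.9 m (double drainage).
U ≤ 60%: T_v = (π/4)·U² = (π/4)×0.3² = 0.070686.
t = T_v·H_d²/c_v = 0.070686×2.9²/5.8 = 0.1025 years.

t ≈ 0.102 years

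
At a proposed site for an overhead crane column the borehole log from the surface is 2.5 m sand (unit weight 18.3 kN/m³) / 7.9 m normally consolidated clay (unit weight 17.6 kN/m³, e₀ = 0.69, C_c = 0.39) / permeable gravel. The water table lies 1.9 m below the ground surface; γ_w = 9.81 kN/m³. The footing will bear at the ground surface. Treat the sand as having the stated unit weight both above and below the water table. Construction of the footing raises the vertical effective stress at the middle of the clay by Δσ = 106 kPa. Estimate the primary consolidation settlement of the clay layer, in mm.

Mid-depth of clay below the ground surface: z = 2.5 + 7.9/2 = 6.45 m.
Total vertical stress at mid-clay: σ_v = 18.3×2.5 + 17.6×3.95 = 115.27 kPa.
Pore pressure: u = 9.81×(6.45 − 1.9) = 44.636 kPa.
Initial effective stress: σ'_0 = σ_v − u = 115.27 − 44.636 = 70.634 kPa.
Final effective stress: σ'_f = σ'_0 + Δσ = 70.634 + 106 = 176.63 kPa.
Normally consolidated clay, so the full stress increment lies on the virgin compression line:
S_c = C_c·H/(1+e₀)·log₁₀(σ'_f/σ'_0) = 0.39×7.9/(1+0.69)×log₁₀(176.63/70.634)
    = 1.8231 × 0.39805 = 0.7257 m

S_c ≈ 726 mm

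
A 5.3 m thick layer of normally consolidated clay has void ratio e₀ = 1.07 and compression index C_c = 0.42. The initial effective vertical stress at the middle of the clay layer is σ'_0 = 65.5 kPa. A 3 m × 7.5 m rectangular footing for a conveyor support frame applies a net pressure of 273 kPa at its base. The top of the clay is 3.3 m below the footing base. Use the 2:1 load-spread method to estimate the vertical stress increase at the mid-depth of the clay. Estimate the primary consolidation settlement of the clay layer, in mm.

S_c ≈ 269 mm

Mid-depth of clay below the footing base: z = 3.3 + 5.3/2 = 5.95 m.
Stress increase at mid-clay by the 2:1 spreading method:
Δσ = qBL/((B+z)(L+z)) = 273×3×7.5/((3+5.95)(7.5+5.95)) = 51.027 kPa
Final effective stress: σ'_f = σ'_0 + Δσ = 65.5 + 51.027 = 116.53 kPa.
Normally consolidated clay, so the full stress increment lies on the virgin compression line:
S_c = C_c·H/(1+e₀)·log₁₀(σ'_f/σ'_0) = 0.42×5.3/(1+1.07)×log₁₀(116.53/65.5)
    = 1.0754 × 0.2502 = 0.2691 m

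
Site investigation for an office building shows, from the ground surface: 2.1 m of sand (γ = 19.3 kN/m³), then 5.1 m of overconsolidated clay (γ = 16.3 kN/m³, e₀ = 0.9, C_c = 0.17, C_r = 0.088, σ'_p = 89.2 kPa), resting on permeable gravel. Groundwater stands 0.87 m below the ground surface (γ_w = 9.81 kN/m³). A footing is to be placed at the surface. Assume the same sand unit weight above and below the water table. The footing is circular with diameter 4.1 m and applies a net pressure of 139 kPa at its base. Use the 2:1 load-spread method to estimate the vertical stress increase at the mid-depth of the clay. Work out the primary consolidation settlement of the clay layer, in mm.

Mid-depth of clay below the ground surface: z = 2.1 + 5.1/2 = 4.65 m.
Total vertical stress at mid-clay: σ_v = 19.3×2.1 + 16.3×2.55 = 82.095 kPa.
Pore pressure: u = 9.81×(4.65 − 0.87) = 37.082 kPa.
Initial effective stress: σ'_0 = σ_v − u = 82.095 − 37.082 = 45.013 kPa.
Stress increase at mid-clay by the 2:1 spreading method:
Δσ ≈ qD²/(D+z)² = 139×4.1²/(4.1+4.65)² = 30.519 kPa
Final effective stress: σ'_f = 45.013 + 30.519 = 75.532 kPa.
σ'_f = 75.532 ≤ σ'_p = 89.2 kPa, so the clay remains overconsolidated and only the recompression index applies:
S_c = C_r·H/(1+e₀)·log₁₀(σ'_f/σ'_0) = 0.088×5.1/1.9×log₁₀(75.532/45.013)
    = 0.23621 × 0.22479 = 0.0531 m

S_c ≈ 53.1 mm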